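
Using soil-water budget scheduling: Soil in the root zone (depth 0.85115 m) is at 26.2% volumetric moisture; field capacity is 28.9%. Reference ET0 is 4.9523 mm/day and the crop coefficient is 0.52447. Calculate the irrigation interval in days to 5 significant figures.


Approach: apply soil-water budget scheduling, SMD = (FC-theta)/100*depth*1000; ETc = ET0*Kc; interval = SMD/ETc.
Step 1 — soil moisture deficit:
  SMD = (28.9 - 26.2)/100 * 0.85115 * 1000 = 22.98105 mm
Step 2 — daily crop ET (ETc = ET0*Kc):
  ETc = 4.9523 * 0.52447 = 2.597333 mm/day
Step 3 — irrigation interval (SMD/ETc):
  interval = 22.98105 / 2.597333 = 8.8479 days
Therefore the irrigation interval = 8.8479 days.


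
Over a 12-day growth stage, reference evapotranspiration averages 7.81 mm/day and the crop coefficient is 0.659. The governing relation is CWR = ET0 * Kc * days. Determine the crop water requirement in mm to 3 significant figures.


CWR = 7.81 * 0.659 * 12 = 61.8 mm
Therefore the crop water requirement = 61.8 mm.


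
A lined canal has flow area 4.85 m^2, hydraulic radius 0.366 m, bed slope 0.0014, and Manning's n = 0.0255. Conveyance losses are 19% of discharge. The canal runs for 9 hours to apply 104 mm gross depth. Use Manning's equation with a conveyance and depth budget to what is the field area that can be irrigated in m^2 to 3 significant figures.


Approach: apply Manning's equation with a conveyance and depth budget, Q = (1/n)*A*R^(2/3)*S^(1/2); Q_field = Q*(1-loss); Area = Q_field*t/(d/1000).
Step 1 — canal discharge (Manning's equation):
  Q = (1/0.0255) * 4.85 * 0.366^(2/3) * 0.0014^(1/2) = 3.6413 m^3/s
Step 2 — delivered flow: Q_field = 3.6413*(1 - 19/100) = 2.9494 m^3/s
Step 3 — volume delivered: V = 2.9494 * 9*3600 = 95562 m^3
Step 4 — area served: A = V / (depth/1000) = 95562 / 0.104 = 919000 m^2
Therefore the field area that can be irrigated = 919000 m^2.


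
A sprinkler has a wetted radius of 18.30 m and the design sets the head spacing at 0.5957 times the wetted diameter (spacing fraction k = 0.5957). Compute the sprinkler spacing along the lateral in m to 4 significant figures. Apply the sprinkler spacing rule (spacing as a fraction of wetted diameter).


Approach: apply the sprinkler spacing rule (spacing as a fraction of wetted diameter), S = k*(2*R).
S = 0.5957 * (2 * 18.30) = 21.80 m
Therefore the sprinkler spacing along the lateral = 21.80 m.


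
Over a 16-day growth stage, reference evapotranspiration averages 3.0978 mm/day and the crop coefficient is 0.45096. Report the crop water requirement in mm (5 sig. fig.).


Approach: apply the crop water requirement relation, CWR = ET0 * Kc * days.
CWR = 3.0978 * 0.45096 * 16 = 22.352 mm
Therefore the crop water requirement = 22.352 mm.


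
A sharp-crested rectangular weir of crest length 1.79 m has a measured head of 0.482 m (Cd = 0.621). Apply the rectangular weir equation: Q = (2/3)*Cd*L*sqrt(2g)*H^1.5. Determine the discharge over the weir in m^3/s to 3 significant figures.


Q = (2/3)*0.621*1.79*sqrt(2*9.81)*0.482^1.5 = 1.10 m^3/s
Therefore the discharge over the weir = 1.10 m^3/s.


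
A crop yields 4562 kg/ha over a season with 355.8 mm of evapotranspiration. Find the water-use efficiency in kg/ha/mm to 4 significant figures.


Approach: apply the water-use efficiency ratio, WUE = yield/ET.
WUE = 4562 / 355.8 = 12.82 kg/ha/mm
Therefore the water-use efficiency = 12.82 kg/ha/mm.


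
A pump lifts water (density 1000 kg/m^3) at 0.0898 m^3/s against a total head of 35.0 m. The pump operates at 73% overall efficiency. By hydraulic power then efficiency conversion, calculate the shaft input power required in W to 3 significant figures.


Approach: apply hydraulic power then efficiency conversion, P = rho*g*Q*H; P_in = P/eta.
Step 1 — hydraulic power (P = rho*g*Q*H):
  P = 1000 * 9.81 * 0.0898 * 35.0 = 30833 W
Step 2 — input power: P_in = P/eta = 30833 / 0.73 = 42200 W
Therefore the shaft input power required = 42200 W.


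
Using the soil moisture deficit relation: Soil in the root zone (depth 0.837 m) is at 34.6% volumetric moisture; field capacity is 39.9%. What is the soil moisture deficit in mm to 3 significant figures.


Approach: apply the soil moisture deficit relation, SMD = (FC - theta)/100 * depth * 1000.
SMD = (39.9 - 34.6)/100 * 0.837 * 1000 = 44.4 mm
Therefore the soil moisture deficit = 44.4 mm.


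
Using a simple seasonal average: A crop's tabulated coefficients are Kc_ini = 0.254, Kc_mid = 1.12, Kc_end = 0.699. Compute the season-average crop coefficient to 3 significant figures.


Approach: apply a simple seasonal average, Kc_avg = (Kc_ini + Kc_mid + Kc_end)/3.
Kc_avg = (0.254 + 1.12 + 0.699)/3 = 0.691
Therefore the season-average crop coefficient = 0.691.


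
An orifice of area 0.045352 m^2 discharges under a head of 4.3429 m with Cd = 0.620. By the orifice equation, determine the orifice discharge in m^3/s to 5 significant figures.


Approach: apply the orifice equation, Q = Cd*A*sqrt(2*g*h).
Q = 0.620 * 0.045352 * sqrt(2*9.81*4.3429) = 0.25955 m^3/s
Therefore the orifice discharge = 0.25955 m^3/s.


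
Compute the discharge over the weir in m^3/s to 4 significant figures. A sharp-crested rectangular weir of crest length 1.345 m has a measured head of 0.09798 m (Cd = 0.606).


Approach: apply the rectangular weir equation, Q = (2/3)*Cd*L*sqrt(2g)*H^1.5.
Q = (2/3)*0.606*1.345*sqrt(2*9.81)*0.09798^1.5 = 0.07382 m^3/s
Therefore the discharge over the weir = 0.07382 m^3/s.


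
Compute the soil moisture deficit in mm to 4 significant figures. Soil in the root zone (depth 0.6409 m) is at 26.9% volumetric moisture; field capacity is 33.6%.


Approach: apply the soil moisture deficit relation, SMD = (FC - theta)/100 * depth * 1000.
SMD = (33.6 - 26.9)/100 * 0.6409 * 1000 = 42.94 mm
Therefore the soil moisture deficit = 42.94 mm.


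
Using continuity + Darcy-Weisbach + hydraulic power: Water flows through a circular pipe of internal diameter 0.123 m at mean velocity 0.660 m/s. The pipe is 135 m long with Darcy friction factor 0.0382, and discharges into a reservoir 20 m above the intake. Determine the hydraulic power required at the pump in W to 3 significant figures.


Approach: apply continuity + Darcy-Weisbach + hydraulic power, Q = A*v; hf = f*(L/D)*(v^2/(2g)); H = static + hf; P = rho*g*Q*H.
Step 1 — flow rate (continuity, Q = A*v):
  A = pi*(0.123/2)^2 = 0.011882 m^2
  Q = 0.011882 * 0.660 = 0.0078423 m^3/s
Step 2 — friction head loss (Darcy-Weisbach):
  hf = 0.0382 * (135/0.123) * (0.660^2 / (2*9.81))
  hf = 0.93085 m
Step 3 — total head: H = 20 + 0.93085 = 20.931 m
Step 4 — hydraulic power (P = rho*g*Q*H):
  P = 1000 * 9.81 * 0.0078423 * 20.931 = 1610 W
Therefore the hydraulic power required at the pump = 1610 W.


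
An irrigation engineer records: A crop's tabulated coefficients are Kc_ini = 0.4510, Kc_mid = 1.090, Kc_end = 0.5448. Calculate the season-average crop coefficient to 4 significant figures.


Approach: apply a simple seasonal average, Kc_avg = (Kc_ini + Kc_mid + Kc_end)/3.
Kc_avg = (0.4510 + 1.090 + 0.5448)/3 = 0.6953
Therefore the season-average crop coefficient = 0.6953.


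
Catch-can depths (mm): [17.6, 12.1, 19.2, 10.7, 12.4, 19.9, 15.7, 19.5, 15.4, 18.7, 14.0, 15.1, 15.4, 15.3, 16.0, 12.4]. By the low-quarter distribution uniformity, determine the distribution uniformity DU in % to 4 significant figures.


Approach: apply the low-quarter distribution uniformity, DU = (mean of lowest quarter of readings / overall mean)*100.
sorted lowest 4 of 16: [10.7, 12.1, 12.4, 12.4] -> mean = 11.9000 mm
overall mean = 15.5875 mm
DU = (11.9000/15.5875)*100 = 76.34 %
Therefore the distribution uniformity DU = 76.34 %.


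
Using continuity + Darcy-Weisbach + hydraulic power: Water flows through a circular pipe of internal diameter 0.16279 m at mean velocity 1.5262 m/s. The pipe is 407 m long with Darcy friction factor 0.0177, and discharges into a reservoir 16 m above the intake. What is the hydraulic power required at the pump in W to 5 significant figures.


Approach: apply continuity + Darcy-Weisbach + hydraulic power, Q = A*v; hf = f*(L/D)*(v^2/(2g)); H = static + hf; P = rho*g*Q*H.
Step 1 — flow rate (continuity, Q = A*v):
  A = pi*(0.16279/2)^2 = 0.02081351 m^2
  Q = 0.02081351 * 1.5262 = 0.03176558 m^3/s
Step 2 — friction head loss (Darcy-Weisbach):
  hf = 0.0177 * (407/0.16279) * (1.5262^2 / (2*9.81))
  hf = 5.253683 m
Step 3 — total head: H = 16 + 5.253683 = 21.25368 m
Step 4 — hydraulic power (P = rho*g*Q*H):
  P = 1000 * 9.81 * 0.03176558 * 21.25368 = 6623.1 W
Therefore the hydraulic power required at the pump = 6623.1 W.


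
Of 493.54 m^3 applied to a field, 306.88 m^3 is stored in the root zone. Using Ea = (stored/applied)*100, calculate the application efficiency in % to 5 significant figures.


Ea = (306.88/493.54)*100 = 62.179 %
Therefore the application efficiency = 62.179 %.


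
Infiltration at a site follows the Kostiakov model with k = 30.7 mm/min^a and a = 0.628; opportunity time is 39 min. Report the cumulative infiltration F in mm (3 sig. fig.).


Approach: apply the Kostiakov infiltration equation, F = k*t^a.
F = 30.7 * 39^0.628 = 306 mm
Therefore the cumulative infiltration F = 306 mm.


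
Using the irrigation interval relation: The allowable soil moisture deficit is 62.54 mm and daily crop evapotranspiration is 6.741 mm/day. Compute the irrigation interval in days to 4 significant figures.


Approach: apply the irrigation interval relation, interval = SMD / ETc.
interval = 62.54 / 6.741 = 9.278 days
Therefore the irrigation interval = 9.278 days.


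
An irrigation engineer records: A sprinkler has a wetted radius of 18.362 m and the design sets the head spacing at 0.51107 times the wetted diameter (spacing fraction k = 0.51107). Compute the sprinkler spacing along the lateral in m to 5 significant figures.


Approach: apply the sprinkler spacing rule (spacing as a fraction of wetted diameter), S = k*(2*R).
S = 0.51107 * (2 * 18.362) = 18.769 m
Therefore the sprinkler spacing along the lateral = 18.769 m.


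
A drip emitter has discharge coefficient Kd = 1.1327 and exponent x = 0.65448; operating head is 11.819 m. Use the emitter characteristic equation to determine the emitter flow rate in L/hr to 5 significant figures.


Approach: apply the emitter characteristic equation, q = Kd * h^x.
q = 1.1327 * 11.819^0.65448 = 5.7029 L/hr
Therefore the emitter flow rate = 5.7029 L/hr.


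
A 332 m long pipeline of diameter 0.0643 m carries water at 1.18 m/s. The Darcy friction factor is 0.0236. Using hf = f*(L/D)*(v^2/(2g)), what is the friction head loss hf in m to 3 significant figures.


hf = 0.0236 * (332/0.0643) * (1.18^2 / (2*9.81))
hf = 8.65 m
Therefore the friction head loss hf = 8.65 m.


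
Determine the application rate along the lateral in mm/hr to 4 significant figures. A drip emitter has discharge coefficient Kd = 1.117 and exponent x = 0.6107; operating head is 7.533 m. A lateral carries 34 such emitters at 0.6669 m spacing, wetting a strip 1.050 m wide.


Approach: apply the emitter equation with a lateral mass balance, q = Kd*h^x; Q = n*q; rate = Q/(n*spacing*width).
Step 1 — single emitter flow (q = Kd*h^x):
  q = 1.117 * 7.533^0.6107 = 3.83369 L/hr
Step 2 — total lateral flow: Q = 34 * 3.83369 = 130.346 L/hr
Step 3 — wetted area: A = 34 * 0.6669 * 1.050 = 23.8083 m^2
Step 4 — application rate: Q/A = 130.346/23.8083 = 5.475 mm/hr
Therefore the application rate along the lateral = 5.475 mm/hr.


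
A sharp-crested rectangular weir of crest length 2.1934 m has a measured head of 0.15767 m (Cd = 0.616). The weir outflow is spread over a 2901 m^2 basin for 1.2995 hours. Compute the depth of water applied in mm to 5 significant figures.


Approach: apply the rectangular weir equation with a volume-to-depth conversion, Q = (2/3)*Cd*L*sqrt(2g)*H^1.5; d = Q*t/A * 1000.
Step 1 — weir discharge:
  Q = (2/3)*0.616*2.1934*sqrt(2*9.81)*0.15767^1.5 = 0.2497931 m^3/s
Step 2 — volume: V = 0.2497931 * 1.2995*3600 = 1168.582 m^3
Step 3 — depth: d = V/A * 1000 = 1168.582/2901 * 1000 = 402.82 mm
Therefore the depth of water applied = 402.82 mm.


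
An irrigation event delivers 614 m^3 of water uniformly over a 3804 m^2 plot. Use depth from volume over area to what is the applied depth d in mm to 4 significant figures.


Approach: apply depth from volume over area, d = (V/A)*1000.
d = (614 / 3804) * 1000 = 161.4 mm
Therefore the applied depth d = 161.4 mm.


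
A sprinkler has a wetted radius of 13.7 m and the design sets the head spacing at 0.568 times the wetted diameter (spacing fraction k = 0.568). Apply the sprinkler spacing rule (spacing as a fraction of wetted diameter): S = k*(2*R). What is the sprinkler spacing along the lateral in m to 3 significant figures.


S = 0.568 * (2 * 13.7) = 15.6 m
Therefore the sprinkler spacing along the lateral = 15.6 m.


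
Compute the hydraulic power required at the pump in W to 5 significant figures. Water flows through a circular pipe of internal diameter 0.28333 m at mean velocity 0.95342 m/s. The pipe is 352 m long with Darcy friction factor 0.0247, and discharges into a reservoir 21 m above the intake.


Approach: apply continuity + Darcy-Weisbach + hydraulic power, Q = A*v; hf = f*(L/D)*(v^2/(2g)); H = static + hf; P = rho*g*Q*H.
Step 1 — flow rate (continuity, Q = A*v):
  A = pi*(0.28333/2)^2 = 0.06304854 m^2
  Q = 0.06304854 * 0.95342 = 0.06011173 m^3/s
Step 2 — friction head loss (Darcy-Weisbach):
  hf = 0.0247 * (352/0.28333) * (0.95342^2 / (2*9.81))
  hf = 1.421728 m
Step 3 — total head: H = 21 + 1.421728 = 22.42173 m
Step 4 — hydraulic power (P = rho*g*Q*H):
  P = 1000 * 9.81 * 0.06011173 * 22.42173 = 13222 W
Therefore the hydraulic power required at the pump = 13222 W.


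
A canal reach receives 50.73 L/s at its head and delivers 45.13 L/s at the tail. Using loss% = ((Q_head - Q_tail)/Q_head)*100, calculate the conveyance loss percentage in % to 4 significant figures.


loss = ((50.73 - 45.13)/50.73)*100 = 11.04 %
Therefore the conveyance loss percentage = 11.04 %.


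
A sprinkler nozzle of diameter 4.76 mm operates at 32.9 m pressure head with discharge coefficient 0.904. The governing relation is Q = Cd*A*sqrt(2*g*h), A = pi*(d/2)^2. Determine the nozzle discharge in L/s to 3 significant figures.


A = pi*(4.76e-3/2)^2 = 1.7795e-05 m^2
Q = 0.904 * 1.7795e-05 * sqrt(2*9.81*32.9) * 1000 = 0.409 L/s
Therefore the nozzle discharge = 0.409 L/s.


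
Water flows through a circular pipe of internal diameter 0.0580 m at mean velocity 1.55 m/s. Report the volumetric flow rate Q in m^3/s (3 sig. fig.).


Approach: apply the continuity equation for pipe flow, Q = A * v with A = pi*(D/2)^2.
A = pi*(0.0580/2)^2 = 0.0026421 m^2
Q = 0.0026421 * 1.55 = 0.00410 m^3/s
Therefore the volumetric flow rate Q = 0.00410 m^3/s.


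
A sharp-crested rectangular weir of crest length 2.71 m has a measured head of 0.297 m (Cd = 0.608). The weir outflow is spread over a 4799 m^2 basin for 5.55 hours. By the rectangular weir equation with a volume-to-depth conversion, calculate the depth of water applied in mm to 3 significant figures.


Approach: apply the rectangular weir equation with a volume-to-depth conversion, Q = (2/3)*Cd*L*sqrt(2g)*H^1.5; d = Q*t/A * 1000.
Step 1 — weir discharge:
  Q = (2/3)*0.608*2.71*sqrt(2*9.81)*0.297^1.5 = 0.78753 m^3/s
Step 2 — volume: V = 0.78753 * 5.55*3600 = 15735 m^3
Step 3 — depth: d = V/A * 1000 = 15735/4799 * 1000 = 3280 mm
Therefore the depth of water applied = 3280 mm.


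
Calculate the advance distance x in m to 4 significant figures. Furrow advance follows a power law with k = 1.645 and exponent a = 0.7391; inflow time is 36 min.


Approach: apply the power-law advance function, x = k*t^a.
x = 1.645 * 36^0.7391 = 23.25 m
Therefore the advance distance x = 23.25 m.


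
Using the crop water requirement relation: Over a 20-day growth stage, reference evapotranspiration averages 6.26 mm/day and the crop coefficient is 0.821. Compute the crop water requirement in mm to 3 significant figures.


Approach: apply the crop water requirement relation, CWR = ET0 * Kc * days.
CWR = 6.26 * 0.821 * 20 = 103 mm
Therefore the crop water requirement = 103 mm.


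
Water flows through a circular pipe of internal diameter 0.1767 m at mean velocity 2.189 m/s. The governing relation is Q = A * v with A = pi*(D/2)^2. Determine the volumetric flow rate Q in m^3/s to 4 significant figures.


A = pi*(0.1767/2)^2 = 0.0245224 m^2
Q = 0.0245224 * 2.189 = 0.05368 m^3/s
Therefore the volumetric flow rate Q = 0.05368 m^3/s.


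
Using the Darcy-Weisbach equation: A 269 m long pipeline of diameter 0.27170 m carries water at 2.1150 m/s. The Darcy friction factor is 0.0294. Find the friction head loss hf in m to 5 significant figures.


Approach: apply the Darcy-Weisbach equation, hf = f*(L/D)*(v^2/(2g)).
hf = 0.0294 * (269/0.27170) * (2.1150^2 / (2*9.81))
hf = 6.6364 m
Therefore the friction head loss hf = 6.6364 m.


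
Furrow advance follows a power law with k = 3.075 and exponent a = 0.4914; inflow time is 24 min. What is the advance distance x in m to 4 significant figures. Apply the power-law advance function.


Approach: apply the power-law advance function, x = k*t^a.
x = 3.075 * 24^0.4914 = 14.66 m
Therefore the advance distance x = 14.66 m.


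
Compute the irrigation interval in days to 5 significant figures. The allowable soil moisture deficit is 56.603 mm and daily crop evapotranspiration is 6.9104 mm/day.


Approach: apply the irrigation interval relation, interval = SMD / ETc.
interval = 56.603 / 6.9104 = 8.1910 days
Therefore the irrigation interval = 8.1910 days.


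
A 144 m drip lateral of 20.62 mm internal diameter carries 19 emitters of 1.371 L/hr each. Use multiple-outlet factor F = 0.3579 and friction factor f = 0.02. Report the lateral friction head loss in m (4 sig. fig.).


Approach: apply Darcy-Weisbach with the multiple-outlet F-factor, Q = n*q/(3600*1000) m^3/s; v = Q/A; hf = F*f*(L/D)*(v^2/(2g)).
Q = 19*1.371/(3600*1000) = 7.23583e-06 m^3/s
A = pi*(20.62e-3/2)^2 = 3.33939e-04 m^2, so v = Q/A = 0.0216681 m/s
hf = 0.3579*0.02*(144/0.02062)*(0.0216681^2/(2*9.81)) = 0.001196 m
Therefore the lateral friction head loss = 0.001196 m.


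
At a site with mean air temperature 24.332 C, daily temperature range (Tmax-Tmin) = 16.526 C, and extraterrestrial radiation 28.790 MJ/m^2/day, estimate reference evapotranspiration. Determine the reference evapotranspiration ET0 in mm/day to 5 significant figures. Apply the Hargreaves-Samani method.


Approach: apply the Hargreaves-Samani method, ET0 = 0.0023*(Tmean+17.8)*sqrt(Tmax-Tmin)*0.408*Ra.
ET0 = 0.0023*(24.332+17.8)*sqrt(16.526)*0.408*28.790 = 4.6273 mm/day
Therefore the reference evapotranspiration ET0 = 4.6273 mm/day.


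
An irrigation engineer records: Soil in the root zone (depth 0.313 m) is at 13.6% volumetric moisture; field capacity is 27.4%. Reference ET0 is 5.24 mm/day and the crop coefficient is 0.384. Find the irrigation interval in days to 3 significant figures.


Approach: apply soil-water budget scheduling, SMD = (FC-theta)/100*depth*1000; ETc = ET0*Kc; interval = SMD/ETc.
Step 1 — soil moisture deficit:
  SMD = (27.4 - 13.6)/100 * 0.313 * 1000 = 43.194 mm
Step 2 — daily crop ET (ETc = ET0*Kc):
  ETc = 5.24 * 0.384 = 2.0122 mm/day
Step 3 — irrigation interval (SMD/ETc):
  interval = 43.194 / 2.0122 = 21.5 days
Therefore the irrigation interval = 21.5 days.


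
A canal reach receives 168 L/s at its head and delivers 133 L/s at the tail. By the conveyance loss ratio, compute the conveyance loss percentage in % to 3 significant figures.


Approach: apply the conveyance loss ratio, loss% = ((Q_head - Q_tail)/Q_head)*100.
loss = ((168 - 133)/168)*100 = 20.8 %
Therefore the conveyance loss percentage = 20.8 %.


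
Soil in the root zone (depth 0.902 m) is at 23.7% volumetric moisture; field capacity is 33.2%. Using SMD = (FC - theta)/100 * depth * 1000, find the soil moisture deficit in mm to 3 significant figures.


SMD = (33.2 - 23.7)/100 * 0.902 * 1000 = 85.7 mm
Therefore the soil moisture deficit = 85.7 mm.


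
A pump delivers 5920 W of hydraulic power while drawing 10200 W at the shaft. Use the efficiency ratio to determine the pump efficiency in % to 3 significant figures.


Approach: apply the efficiency ratio, eta = (P_out/P_in)*100.
eta = (5920 / 10200) * 100 = 58.0 %
Therefore the pump efficiency = 58.0 %.


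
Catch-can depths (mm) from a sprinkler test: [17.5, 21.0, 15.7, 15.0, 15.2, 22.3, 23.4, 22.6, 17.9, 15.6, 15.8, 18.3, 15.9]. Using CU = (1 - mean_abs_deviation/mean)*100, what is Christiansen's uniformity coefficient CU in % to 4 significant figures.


mean = 18.1692 mm
mean |d_i - mean| = 2.57751 mm
CU = (1 - 2.57751/18.1692)*100 = 85.81 %
Therefore Christiansen's uniformity coefficient CU = 85.81 %.


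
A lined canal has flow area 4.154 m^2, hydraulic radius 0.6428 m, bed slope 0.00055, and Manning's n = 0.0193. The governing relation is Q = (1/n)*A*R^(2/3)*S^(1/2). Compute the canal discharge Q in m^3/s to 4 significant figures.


Q = (1/0.0193) * 4.154 * 0.6428^(2/3) * 0.00055^(1/2) = 3.760 m^3/s
Therefore the canal discharge Q = 3.760 m^3/s.


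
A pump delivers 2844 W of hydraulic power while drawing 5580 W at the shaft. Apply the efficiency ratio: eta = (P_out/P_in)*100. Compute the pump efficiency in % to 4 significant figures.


eta = (2844 / 5580) * 100 = 50.97 %
Therefore the pump efficiency = 50.97 %.


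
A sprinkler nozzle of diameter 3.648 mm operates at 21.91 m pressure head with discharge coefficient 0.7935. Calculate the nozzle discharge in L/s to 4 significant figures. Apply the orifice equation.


Approach: apply the orifice equation, Q = Cd*A*sqrt(2*g*h), A = pi*(d/2)^2.
A = pi*(3.648e-3/2)^2 = 1.04520e-05 m^2
Q = 0.7935 * 1.04520e-05 * sqrt(2*9.81*21.91) * 1000 = 0.1720 L/s
Therefore the nozzle discharge = 0.1720 L/s.


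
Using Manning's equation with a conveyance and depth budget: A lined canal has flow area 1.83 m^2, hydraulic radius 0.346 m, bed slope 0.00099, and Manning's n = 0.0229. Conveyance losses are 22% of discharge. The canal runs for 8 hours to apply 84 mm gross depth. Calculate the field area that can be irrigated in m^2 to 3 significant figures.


Approach: apply Manning's equation with a conveyance and depth budget, Q = (1/n)*A*R^(2/3)*S^(1/2); Q_field = Q*(1-loss); Area = Q_field*t/(d/1000).
Step 1 — canal discharge (Manning's equation):
  Q = (1/0.0229) * 1.83 * 0.346^(2/3) * 0.00099^(1/2) = 1.2392 m^3/s
Step 2 — delivered flow: Q_field = 1.2392*(1 - 22/100) = 0.96660 m^3/s
Step 3 — volume delivered: V = 0.96660 * 8*3600 = 27838 m^3
Step 4 — area served: A = V / (depth/1000) = 27838 / 0.084 = 331000 m^2
Therefore the field area that can be irrigated = 331000 m^2.


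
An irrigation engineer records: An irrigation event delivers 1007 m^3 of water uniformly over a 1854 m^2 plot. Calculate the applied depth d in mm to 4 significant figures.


Approach: apply depth from volume over area, d = (V/A)*1000.
d = (1007 / 1854) * 1000 = 543.1 mm
Therefore the applied depth d = 543.1 mm.


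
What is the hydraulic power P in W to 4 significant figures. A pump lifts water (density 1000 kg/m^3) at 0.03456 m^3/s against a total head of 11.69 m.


Approach: apply the hydraulic power relation, P = rho*g*Q*H.
P = 1000 * 9.81 * 0.03456 * 11.69 = 3963 W
Therefore the hydraulic power P = 3963 W.


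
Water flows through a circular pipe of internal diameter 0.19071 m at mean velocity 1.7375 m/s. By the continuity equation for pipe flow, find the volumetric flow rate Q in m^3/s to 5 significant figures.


Approach: apply the continuity equation for pipe flow, Q = A * v with A = pi*(D/2)^2.
A = pi*(0.19071/2)^2 = 0.02856517 m^2
Q = 0.02856517 * 1.7375 = 0.049632 m^3/s
Therefore the volumetric flow rate Q = 0.049632 m^3/s.


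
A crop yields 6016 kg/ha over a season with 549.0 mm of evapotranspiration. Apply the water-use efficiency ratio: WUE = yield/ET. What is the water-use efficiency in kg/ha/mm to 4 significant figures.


WUE = 6016 / 549.0 = 10.96 kg/ha/mm
Therefore the water-use efficiency = 10.96 kg/ha/mm.


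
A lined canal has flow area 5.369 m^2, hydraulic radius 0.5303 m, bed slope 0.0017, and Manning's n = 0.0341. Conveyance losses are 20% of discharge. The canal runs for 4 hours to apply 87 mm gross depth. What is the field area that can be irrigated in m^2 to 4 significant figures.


Approach: apply Manning's equation with a conveyance and depth budget, Q = (1/n)*A*R^(2/3)*S^(1/2); Q_field = Q*(1-loss); Area = Q_field*t/(d/1000).
Step 1 — canal discharge (Manning's equation):
  Q = (1/0.0341) * 5.369 * 0.5303^(2/3) * 0.0017^(1/2) = 4.25316 m^3/s
Step 2 — delivered flow: Q_field = 4.25316*(1 - 20/100) = 3.40252 m^3/s
Step 3 — volume delivered: V = 3.40252 * 4*3600 = 48996.3 m^3
Step 4 — area served: A = V / (depth/1000) = 48996.3 / 0.087 = 563200 m^2
Therefore the field area that can be irrigated = 563200 m^2.


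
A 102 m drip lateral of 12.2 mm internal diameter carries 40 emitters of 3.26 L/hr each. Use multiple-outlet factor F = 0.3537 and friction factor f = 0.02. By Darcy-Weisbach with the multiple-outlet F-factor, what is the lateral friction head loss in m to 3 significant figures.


Approach: apply Darcy-Weisbach with the multiple-outlet F-factor, Q = n*q/(3600*1000) m^3/s; v = Q/A; hf = F*f*(L/D)*(v^2/(2g)).
Q = 40*3.26/(3600*1000) = 3.6222e-05 m^3/s
A = pi*(12.2e-3/2)^2 = 1.1690e-04 m^2, so v = Q/A = 0.30986 m/s
hf = 0.3537*0.02*(102/0.0122)*(0.30986^2/(2*9.81)) = 0.289 m
Therefore the lateral friction head loss = 0.289 m.


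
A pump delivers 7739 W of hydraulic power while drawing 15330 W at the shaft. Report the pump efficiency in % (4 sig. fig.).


Approach: apply the efficiency ratio, eta = (P_out/P_in)*100.
eta = (7739 / 15330) * 100 = 50.48 %
Therefore the pump efficiency = 50.48 %.


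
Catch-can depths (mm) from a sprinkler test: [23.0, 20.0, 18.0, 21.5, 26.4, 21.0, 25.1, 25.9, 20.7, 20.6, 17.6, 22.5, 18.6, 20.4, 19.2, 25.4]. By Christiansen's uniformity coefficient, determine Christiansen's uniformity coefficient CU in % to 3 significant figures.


Approach: apply Christiansen's uniformity coefficient, CU = (1 - mean_abs_deviation/mean)*100.
mean = 21.619 mm
mean |d_i - mean| = 2.3234 mm
CU = (1 - 2.3234/21.619)*100 = 89.3 %
Therefore Christiansen's uniformity coefficient CU = 89.3 %.


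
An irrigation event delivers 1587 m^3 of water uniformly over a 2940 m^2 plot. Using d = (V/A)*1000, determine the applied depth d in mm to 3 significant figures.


d = (1587 / 2940) * 1000 = 540 mm
Therefore the applied depth d = 540 mm.


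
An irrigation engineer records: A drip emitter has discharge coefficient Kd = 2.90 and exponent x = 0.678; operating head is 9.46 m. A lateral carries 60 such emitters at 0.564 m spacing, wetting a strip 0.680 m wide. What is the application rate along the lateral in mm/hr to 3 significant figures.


Approach: apply the emitter equation with a lateral mass balance, q = Kd*h^x; Q = n*q; rate = Q/(n*spacing*width).
Step 1 — single emitter flow (q = Kd*h^x):
  q = 2.90 * 9.46^0.678 = 13.306 L/hr
Step 2 — total lateral flow: Q = 60 * 13.306 = 798.37 L/hr
Step 3 — wetted area: A = 60 * 0.564 * 0.680 = 23.011 m^2
Step 4 — application rate: Q/A = 798.37/23.011 = 34.7 mm/hr
Therefore the application rate along the lateral = 34.7 mm/hr.


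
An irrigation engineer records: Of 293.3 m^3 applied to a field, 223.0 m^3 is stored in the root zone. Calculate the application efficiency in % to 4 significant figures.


Approach: apply the application efficiency ratio, Ea = (stored/applied)*100.
Ea = (223.0/293.3)*100 = 76.03 %
Therefore the application efficiency = 76.03 %.


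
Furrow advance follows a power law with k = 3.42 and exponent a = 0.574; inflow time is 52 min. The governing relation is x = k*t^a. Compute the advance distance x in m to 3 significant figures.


x = 3.42 * 52^0.574 = 33.0 m
Therefore the advance distance x = 33.0 m.


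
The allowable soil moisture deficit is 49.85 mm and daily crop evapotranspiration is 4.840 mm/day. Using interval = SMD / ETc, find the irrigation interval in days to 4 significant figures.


interval = 49.85 / 4.840 = 10.30 days
Therefore the irrigation interval = 10.30 days.


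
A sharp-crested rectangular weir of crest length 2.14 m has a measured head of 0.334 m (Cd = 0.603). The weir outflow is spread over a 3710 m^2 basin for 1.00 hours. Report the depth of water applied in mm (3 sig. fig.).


Approach: apply the rectangular weir equation with a volume-to-depth conversion, Q = (2/3)*Cd*L*sqrt(2g)*H^1.5; d = Q*t/A * 1000.
Step 1 — weir discharge:
  Q = (2/3)*0.603*2.14*sqrt(2*9.81)*0.334^1.5 = 0.73554 m^3/s
Step 2 — volume: V = 0.73554 * 1.00*3600 = 2648.0 m^3
Step 3 — depth: d = V/A * 1000 = 2648.0/3710 * 1000 = 714 mm
Therefore the depth of water applied = 714 mm.


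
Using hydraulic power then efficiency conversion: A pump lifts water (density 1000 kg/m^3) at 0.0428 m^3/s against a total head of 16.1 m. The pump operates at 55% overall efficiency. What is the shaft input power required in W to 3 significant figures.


Approach: apply hydraulic power then efficiency conversion, P = rho*g*Q*H; P_in = P/eta.
Step 1 — hydraulic power (P = rho*g*Q*H):
  P = 1000 * 9.81 * 0.0428 * 16.1 = 6759.9 W
Step 2 — input power: P_in = P/eta = 6759.9 / 0.55 = 12300 W
Therefore the shaft input power required = 12300 W.


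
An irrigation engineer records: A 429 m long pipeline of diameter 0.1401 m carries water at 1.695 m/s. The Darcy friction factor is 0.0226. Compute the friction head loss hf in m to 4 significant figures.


Approach: apply the Darcy-Weisbach equation, hf = f*(L/D)*(v^2/(2g)).
hf = 0.0226 * (429/0.1401) * (1.695^2 / (2*9.81))
hf = 10.13 m
Therefore the friction head loss hf = 10.13 m.


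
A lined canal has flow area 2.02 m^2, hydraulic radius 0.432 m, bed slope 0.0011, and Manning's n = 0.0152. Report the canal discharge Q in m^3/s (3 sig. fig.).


Approach: apply Manning's equation, Q = (1/n)*A*R^(2/3)*S^(1/2).
Q = (1/0.0152) * 2.02 * 0.432^(2/3) * 0.0011^(1/2) = 2.52 m^3/s
Therefore the canal discharge Q = 2.52 m^3/s.


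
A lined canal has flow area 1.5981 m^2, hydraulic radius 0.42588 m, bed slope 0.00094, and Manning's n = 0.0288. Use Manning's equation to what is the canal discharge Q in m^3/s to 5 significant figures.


Approach: apply Manning's equation, Q = (1/n)*A*R^(2/3)*S^(1/2).
Q = (1/0.0288) * 1.5981 * 0.42588^(2/3) * 0.00094^(1/2) = 0.96302 m^3/s
Therefore the canal discharge Q = 0.96302 m^3/s.


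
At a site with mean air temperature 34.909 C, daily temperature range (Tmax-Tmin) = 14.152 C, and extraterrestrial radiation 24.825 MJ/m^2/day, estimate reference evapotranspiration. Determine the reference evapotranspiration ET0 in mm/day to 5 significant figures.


Approach: apply the Hargreaves-Samani method, ET0 = 0.0023*(Tmean+17.8)*sqrt(Tmax-Tmin)*0.408*Ra.
ET0 = 0.0023*(34.909+17.8)*sqrt(14.152)*0.408*24.825 = 4.6192 mm/day
Therefore the reference evapotranspiration ET0 = 4.6192 mm/day.


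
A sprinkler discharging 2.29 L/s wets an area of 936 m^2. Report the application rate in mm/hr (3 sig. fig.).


Approach: apply the application rate relation, rate = (Q/A)*3600.
rate = (2.29 / 936) * 3600 = 8.81 mm/hr
Therefore the application rate = 8.81 mm/hr.


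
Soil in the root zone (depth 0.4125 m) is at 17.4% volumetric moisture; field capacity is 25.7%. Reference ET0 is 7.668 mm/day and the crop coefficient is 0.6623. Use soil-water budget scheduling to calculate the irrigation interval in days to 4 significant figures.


Approach: apply soil-water budget scheduling, SMD = (FC-theta)/100*depth*1000; ETc = ET0*Kc; interval = SMD/ETc.
Step 1 — soil moisture deficit:
  SMD = (25.7 - 17.4)/100 * 0.4125 * 1000 = 34.2375 mm
Step 2 — daily crop ET (ETc = ET0*Kc):
  ETc = 7.668 * 0.6623 = 5.07852 mm/day
Step 3 — irrigation interval (SMD/ETc):
  interval = 34.2375 / 5.07852 = 6.742 days
Therefore the irrigation interval = 6.742 days.


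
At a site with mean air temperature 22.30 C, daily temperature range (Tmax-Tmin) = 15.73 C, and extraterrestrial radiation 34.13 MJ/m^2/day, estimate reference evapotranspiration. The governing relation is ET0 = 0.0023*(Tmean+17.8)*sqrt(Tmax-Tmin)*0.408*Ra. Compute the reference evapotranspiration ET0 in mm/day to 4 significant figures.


ET0 = 0.0023*(22.30+17.8)*sqrt(15.73)*0.408*34.13 = 5.094 mm/day
Therefore the reference evapotranspiration ET0 = 5.094 mm/day.


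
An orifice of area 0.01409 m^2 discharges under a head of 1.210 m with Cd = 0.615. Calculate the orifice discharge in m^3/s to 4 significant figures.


Approach: apply the orifice equation, Q = Cd*A*sqrt(2*g*h).
Q = 0.615 * 0.01409 * sqrt(2*9.81*1.210) = 0.04222 m^3/s
Therefore the orifice discharge = 0.04222 m^3/s.


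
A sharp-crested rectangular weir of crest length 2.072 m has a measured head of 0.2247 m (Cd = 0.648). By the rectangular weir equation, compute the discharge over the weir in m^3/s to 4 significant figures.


Approach: apply the rectangular weir equation, Q = (2/3)*Cd*L*sqrt(2g)*H^1.5.
Q = (2/3)*0.648*2.072*sqrt(2*9.81)*0.2247^1.5 = 0.4223 m^3/s
Therefore the discharge over the weir = 0.4223 m^3/s.


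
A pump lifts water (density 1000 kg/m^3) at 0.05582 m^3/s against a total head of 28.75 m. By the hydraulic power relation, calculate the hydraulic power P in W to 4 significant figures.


Approach: apply the hydraulic power relation, P = rho*g*Q*H.
P = 1000 * 9.81 * 0.05582 * 28.75 = 15740 W
Therefore the hydraulic power P = 15740 W.


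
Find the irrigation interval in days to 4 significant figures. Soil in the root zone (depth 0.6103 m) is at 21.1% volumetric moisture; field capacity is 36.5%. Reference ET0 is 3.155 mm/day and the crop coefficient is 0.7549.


Approach: apply soil-water budget scheduling, SMD = (FC-theta)/100*depth*1000; ETc = ET0*Kc; interval = SMD/ETc.
Step 1 — soil moisture deficit:
  SMD = (36.5 - 21.1)/100 * 0.6103 * 1000 = 93.9862 mm
Step 2 — daily crop ET (ETc = ET0*Kc):
  ETc = 3.155 * 0.7549 = 2.38171 mm/day
Step 3 — irrigation interval (SMD/ETc):
  interval = 93.9862 / 2.38171 = 39.46 days
Therefore the irrigation interval = 39.46 days.


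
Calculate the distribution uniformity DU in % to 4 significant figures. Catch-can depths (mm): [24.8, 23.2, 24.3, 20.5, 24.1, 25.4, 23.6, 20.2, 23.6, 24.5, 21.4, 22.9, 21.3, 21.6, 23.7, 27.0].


Approach: apply the low-quarter distribution uniformity, DU = (mean of lowest quarter of readings / overall mean)*100.
sorted lowest 4 of 16: [20.2, 20.5, 21.3, 21.4] -> mean = 20.8500 mm
overall mean = 23.2563 mm
DU = (20.8500/23.2563)*100 = 89.65 %
Therefore the distribution uniformity DU = 89.65 %.


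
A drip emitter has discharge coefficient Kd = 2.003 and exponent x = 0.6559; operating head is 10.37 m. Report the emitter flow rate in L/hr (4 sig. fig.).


Approach: apply the emitter characteristic equation, q = Kd * h^x.
q = 2.003 * 10.37^0.6559 = 9.288 L/hr
Therefore the emitter flow rate = 9.288 L/hr.


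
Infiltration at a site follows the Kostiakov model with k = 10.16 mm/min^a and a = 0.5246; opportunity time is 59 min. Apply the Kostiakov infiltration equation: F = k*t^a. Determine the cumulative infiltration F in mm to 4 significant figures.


F = 10.16 * 59^0.5246 = 86.27 mm
Therefore the cumulative infiltration F = 86.27 mm.


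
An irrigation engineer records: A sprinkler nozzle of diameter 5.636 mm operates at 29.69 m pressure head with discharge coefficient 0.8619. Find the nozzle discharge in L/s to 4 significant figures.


Approach: apply the orifice equation, Q = Cd*A*sqrt(2*g*h), A = pi*(d/2)^2.
A = pi*(5.636e-3/2)^2 = 2.49478e-05 m^2
Q = 0.8619 * 2.49478e-05 * sqrt(2*9.81*29.69) * 1000 = 0.5190 L/s
Therefore the nozzle discharge = 0.5190 L/s.


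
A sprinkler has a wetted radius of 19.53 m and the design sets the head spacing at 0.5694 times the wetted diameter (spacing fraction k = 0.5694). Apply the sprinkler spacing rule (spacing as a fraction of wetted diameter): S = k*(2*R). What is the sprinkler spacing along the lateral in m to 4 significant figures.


S = 0.5694 * (2 * 19.53) = 22.24 m
Therefore the sprinkler spacing along the lateral = 22.24 m.


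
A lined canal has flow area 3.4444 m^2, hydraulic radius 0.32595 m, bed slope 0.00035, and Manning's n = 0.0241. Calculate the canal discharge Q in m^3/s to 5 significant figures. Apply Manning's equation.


Approach: apply Manning's equation, Q = (1/n)*A*R^(2/3)*S^(1/2).
Q = (1/0.0241) * 3.4444 * 0.32595^(2/3) * 0.00035^(1/2) = 1.2664 m^3/s
Therefore the canal discharge Q = 1.2664 m^3/s.


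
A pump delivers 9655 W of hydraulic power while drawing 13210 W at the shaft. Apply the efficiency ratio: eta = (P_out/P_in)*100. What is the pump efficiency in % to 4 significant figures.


eta = (9655 / 13210) * 100 = 73.09 %
Therefore the pump efficiency = 73.09 %.


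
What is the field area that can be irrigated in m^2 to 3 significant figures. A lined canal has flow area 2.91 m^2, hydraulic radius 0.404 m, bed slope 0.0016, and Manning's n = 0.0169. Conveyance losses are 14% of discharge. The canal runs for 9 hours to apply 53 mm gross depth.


Approach: apply Manning's equation with a conveyance and depth budget, Q = (1/n)*A*R^(2/3)*S^(1/2); Q_field = Q*(1-loss); Area = Q_field*t/(d/1000).
Step 1 — canal discharge (Manning's equation):
  Q = (1/0.0169) * 2.91 * 0.404^(2/3) * 0.0016^(1/2) = 3.7640 m^3/s
Step 2 — delivered flow: Q_field = 3.7640*(1 - 14/100) = 3.2371 m^3/s
Step 3 — volume delivered: V = 3.2371 * 9*3600 = 104880 m^3
Step 4 — area served: A = V / (depth/1000) = 104880 / 0.053 = 1980000 m^2
Therefore the field area that can be irrigated = 1980000 m^2.


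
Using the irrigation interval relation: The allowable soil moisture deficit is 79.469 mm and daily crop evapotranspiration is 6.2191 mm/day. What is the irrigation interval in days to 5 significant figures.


Approach: apply the irrigation interval relation, interval = SMD / ETc.
interval = 79.469 / 6.2191 = 12.778 days
Therefore the irrigation interval = 12.778 days.


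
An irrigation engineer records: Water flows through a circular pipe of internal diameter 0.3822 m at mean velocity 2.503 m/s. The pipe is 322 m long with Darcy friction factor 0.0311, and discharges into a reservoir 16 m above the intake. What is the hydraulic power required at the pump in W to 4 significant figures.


Approach: apply continuity + Darcy-Weisbach + hydraulic power, Q = A*v; hf = f*(L/D)*(v^2/(2g)); H = static + hf; P = rho*g*Q*H.
Step 1 — flow rate (continuity, Q = A*v):
  A = pi*(0.3822/2)^2 = 0.114728 m^2
  Q = 0.114728 * 2.503 = 0.287165 m^3/s
Step 2 — friction head loss (Darcy-Weisbach):
  hf = 0.0311 * (322/0.3822) * (2.503^2 / (2*9.81))
  hf = 8.36659 m
Step 3 — total head: H = 16 + 8.36659 = 24.3666 m
Step 4 — hydraulic power (P = rho*g*Q*H):
  P = 1000 * 9.81 * 0.287165 * 24.3666 = 68640 W
Therefore the hydraulic power required at the pump = 68640 W.


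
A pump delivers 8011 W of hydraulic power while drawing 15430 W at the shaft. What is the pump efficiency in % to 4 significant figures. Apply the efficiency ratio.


Approach: apply the efficiency ratio, eta = (P_out/P_in)*100.
eta = (8011 / 15430) * 100 = 51.92 %
Therefore the pump efficiency = 51.92 %.


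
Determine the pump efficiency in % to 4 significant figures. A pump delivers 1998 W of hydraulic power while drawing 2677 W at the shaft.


Approach: apply the efficiency ratio, eta = (P_out/P_in)*100.
eta = (1998 / 2677) * 100 = 74.64 %
Therefore the pump efficiency = 74.64 %.


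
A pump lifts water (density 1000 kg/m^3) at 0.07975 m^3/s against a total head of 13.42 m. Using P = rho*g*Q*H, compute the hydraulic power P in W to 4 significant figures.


P = 1000 * 9.81 * 0.07975 * 13.42 = 10500 W
Therefore the hydraulic power P = 10500 W.
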